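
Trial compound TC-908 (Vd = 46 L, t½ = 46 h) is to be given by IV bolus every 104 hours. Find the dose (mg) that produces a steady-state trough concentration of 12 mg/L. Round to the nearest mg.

τ/t½ = 104/46 ≈ 2.2609, so f = (1/2)^(104/46) ≈ 0.208646.
Cmin,ss = (D/Vd)·f/(1−f), so D = Cmin,ss·Vd·(1−f)/f.
D = 12 × 46 × (1−f)/f ≈ 12 × 46 × 3.79281 ≈ 2093.63 mg.

2094 mg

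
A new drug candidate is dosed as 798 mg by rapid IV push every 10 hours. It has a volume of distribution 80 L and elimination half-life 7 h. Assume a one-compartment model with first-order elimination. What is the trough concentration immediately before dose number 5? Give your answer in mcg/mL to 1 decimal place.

5.8 mcg/mL

f = (1/2)^(τ/t½) = (1/2)^(10/7) ≈ 0.3715.
C₀ = D/Vd = 798/80 ≈ 9.975 mcg/mL.
Before the 5th dose, 4 doses have been given. Superposition: Cmin = C₀·(f + f² + … + f^4).
≈ 9.975 × (0.3715 + 0.1380 + 0.0513 + 0.0190) ≈ 9.975 × 0.5798 ≈ 5.784 mcg/mL.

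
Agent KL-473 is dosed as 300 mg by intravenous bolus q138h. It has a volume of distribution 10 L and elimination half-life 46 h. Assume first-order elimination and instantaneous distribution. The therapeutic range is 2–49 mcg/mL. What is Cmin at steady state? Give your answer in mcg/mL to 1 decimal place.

4.3 mcg/mL

The dosing interval is 3 half-lives, so f = 2^(−3) = 0.125.
Accumulation ratio R = 1/(1 − f) = 1/0.875 = 8/7.
Single-dose peak C₀ = D/Vd = 300/10 = 30 mcg/mL.
Steady-state peak Cmax,ss = C₀·R = 30 × 8/7 ≈ 34.286 mcg/mL.
Steady-state trough Cmin,ss = Cmax,ss·f ≈ 34.286 × 0.125 ≈ 4.286 mcg/mL.
Trough 4.3 mcg/mL vs MEC 2 mcg/mL: adequate.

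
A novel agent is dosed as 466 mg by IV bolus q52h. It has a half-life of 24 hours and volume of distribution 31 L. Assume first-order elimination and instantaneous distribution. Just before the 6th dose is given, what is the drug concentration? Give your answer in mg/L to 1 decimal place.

f = (1/2)^(τ/t½) = (1/2)^(52/24) ≈ 0.2227.
C₀ = D/Vd = 466/31 ≈ 15.032 mg/L.
Before the 6th dose, 5 doses have been given. Superposition: Cmin = C₀·(f + f² + … + f^5).
≈ 15.032 × (0.2227 + 0.0496 + 0.0110 + 0.0025 + 0.0005) ≈ 15.032 × 0.2863 ≈ 4.304 mg/L.

4.3 mg/L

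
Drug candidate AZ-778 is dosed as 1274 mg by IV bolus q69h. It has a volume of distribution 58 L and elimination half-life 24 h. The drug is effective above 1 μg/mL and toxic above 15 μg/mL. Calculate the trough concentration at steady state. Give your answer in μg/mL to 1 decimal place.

k = ln2/t½ = ln2/24 ≈ 0.028881 h⁻¹; fraction remaining f = e^(−kτ) = e^(−0.028881×69) ≈ 0.1363.
Each bolus raises the concentration by D/Vd = 1274/58 ≈ 21.966 μg/mL.
Steady-state trough Cmin,ss = C₀·f/(1−f) ≈ 21.966 × 0.1363/0.8637 ≈ 3.466 μg/mL.
Trough 3.5 μg/mL vs MEC 1 μg/mL: adequate.

3.5 μg/mL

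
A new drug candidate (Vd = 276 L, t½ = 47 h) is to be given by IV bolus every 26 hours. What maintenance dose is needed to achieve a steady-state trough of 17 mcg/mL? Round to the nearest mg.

τ/t½ = 26/47 ≈ 0.55319, so f = (1/2)^(26/47) ≈ 0.681511.
Cmin,ss = (D/Vd)·f/(1−f), so D = Cmin,ss·Vd·(1−f)/f.
D = 17 × 276 × (1−f)/f ≈ 17 × 276 × 0.46733 ≈ 2192.71 mg.

2193 mg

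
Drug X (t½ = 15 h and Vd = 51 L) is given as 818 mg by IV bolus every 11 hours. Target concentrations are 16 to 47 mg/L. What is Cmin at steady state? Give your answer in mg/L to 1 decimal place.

k = ln2/t½ = ln2/15 ≈ 0.046210 h⁻¹; fraction remaining f = e^(−kτ) = e^(−0.046210×11) ≈ 0.6015.
At steady state, accumulation factor R = 1/(1 − e^(−kτ)) ≈ 2.5094.
Single-dose peak C₀ = D/Vd = 818/51 ≈ 16.039 mg/L.
Cmax,ss = C₀/(1 − f) ≈ 16.039/0.3985 ≈ 40.248 mg/L.
One interval later, Cmin,ss = Cmax,ss·e^(−kτ) ≈ 40.248 × 0.6015 ≈ 24.209 mg/L.
Trough 24.2 mg/L vs MEC 16 mg/L: adequate.

24.2 mg/L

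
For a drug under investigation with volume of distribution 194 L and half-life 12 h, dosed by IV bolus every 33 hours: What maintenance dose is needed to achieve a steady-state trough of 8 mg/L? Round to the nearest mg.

8889 mg

τ/t½ = 33/12 ≈ 2.75, so f = (1/2)^(33/12) ≈ 0.148651.
Cmin,ss = (D/Vd)·f/(1−f), so D = Cmin,ss·Vd·(1−f)/f.
D = 8 × 194 × (1−f)/f ≈ 8 × 194 × 5.72717 ≈ 8888.57 mg.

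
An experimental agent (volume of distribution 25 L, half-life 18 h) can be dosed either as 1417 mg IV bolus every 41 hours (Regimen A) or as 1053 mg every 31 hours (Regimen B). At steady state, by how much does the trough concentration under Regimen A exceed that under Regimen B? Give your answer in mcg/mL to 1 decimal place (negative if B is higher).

Regimen A: f = (1/2)^(41/18) ≈ 0.2062; Cmin,ss = (1417/25)·f/(1−f) ≈ 14.723 mcg/mL.
Regimen B: f = (1/2)^(31/18) ≈ 0.3031; Cmin,ss = (1053/25)·f/(1−f) ≈ 18.319 mcg/mL.
Difference ≈ 14.723 − 18.319 ≈ -3.596 mcg/mL.

-3.6 mcg/mL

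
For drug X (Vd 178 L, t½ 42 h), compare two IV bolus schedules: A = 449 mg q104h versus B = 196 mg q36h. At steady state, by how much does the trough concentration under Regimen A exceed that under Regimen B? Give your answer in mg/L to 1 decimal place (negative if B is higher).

-0.8 mg/L

Regimen A: f = (1/2)^(104/42) ≈ 0.1797; Cmin,ss = (449/178)·f/(1−f) ≈ 0.553 mg/L.
Regimen B: f = (1/2)^(36/42) ≈ 0.5520; Cmin,ss = (196/178)·f/(1−f) ≈ 1.357 mg/L.
Difference ≈ 0.553 − 1.357 ≈ -0.804 mg/L.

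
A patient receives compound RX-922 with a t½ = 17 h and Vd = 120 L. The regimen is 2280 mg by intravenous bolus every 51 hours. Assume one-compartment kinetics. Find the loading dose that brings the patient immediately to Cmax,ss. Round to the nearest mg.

f = (1/2)^(51/17) ≈ 0.125000; accumulation ratio R = 1/(1−f) ≈ 1.14286.
Loading dose to hit Cmax,ss on first dose: D_load = D_maint·R ≈ 2280 × 1.14286 ≈ 2605.72 mg.

2606 mg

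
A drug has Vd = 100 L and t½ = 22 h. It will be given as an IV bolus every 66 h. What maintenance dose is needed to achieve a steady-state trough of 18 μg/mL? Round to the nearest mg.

12600 mg

τ/t½ = 66/22 ≈ 3, so f = (1/2)^(66/22) ≈ 0.125000.
Cmin,ss = (D/Vd)·f/(1−f), so D = Cmin,ss·Vd·(1−f)/f.
D = 18 × 100 × (1−f)/f ≈ 18 × 100 × 7.00000 ≈ 12600.00 mg.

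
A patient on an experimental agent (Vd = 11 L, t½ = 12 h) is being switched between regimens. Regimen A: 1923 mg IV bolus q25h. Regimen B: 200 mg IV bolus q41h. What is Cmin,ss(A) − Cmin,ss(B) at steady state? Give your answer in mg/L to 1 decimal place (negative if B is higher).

Regimen A: f = (1/2)^(25/12) ≈ 0.2360; Cmin,ss = (1923/11)·f/(1−f) ≈ 54.001 mg/L.
Regimen B: f = (1/2)^(41/12) ≈ 0.0936; Cmin,ss = (200/11)·f/(1−f) ≈ 1.878 mg/L.
Difference ≈ 54.001 − 1.878 ≈ 52.123 mg/L.

52.1 mg/L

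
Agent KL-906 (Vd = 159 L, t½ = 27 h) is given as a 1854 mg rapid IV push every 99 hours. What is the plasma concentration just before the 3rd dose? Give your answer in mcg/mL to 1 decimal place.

f = (1/2)^(τ/t½) = (1/2)^(99/27) ≈ 0.0787.
C₀ = D/Vd = 1854/159 ≈ 11.660 mcg/mL.
Before the 3rd dose, 2 doses have been given. Superposition: Cmin = C₀·(f + f²).
≈ 11.660 × (0.0787 + 0.0062) ≈ 11.660 × 0.0849 ≈ 0.990 mcg/mL.

1.0 mcg/mL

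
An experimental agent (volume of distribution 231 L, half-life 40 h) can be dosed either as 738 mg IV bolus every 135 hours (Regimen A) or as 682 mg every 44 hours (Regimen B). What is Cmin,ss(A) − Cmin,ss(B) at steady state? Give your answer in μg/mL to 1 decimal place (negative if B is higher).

-2.2 μg/mL

Regimen A: f = (1/2)^(135/40) ≈ 0.0964; Cmin,ss = (738/231)·f/(1−f) ≈ 0.341 μg/mL.
Regimen B: f = (1/2)^(44/40) ≈ 0.4665; Cmin,ss = (682/231)·f/(1−f) ≈ 2.582 μg/mL.
Difference ≈ 0.341 − 2.582 ≈ -2.241 μg/mL.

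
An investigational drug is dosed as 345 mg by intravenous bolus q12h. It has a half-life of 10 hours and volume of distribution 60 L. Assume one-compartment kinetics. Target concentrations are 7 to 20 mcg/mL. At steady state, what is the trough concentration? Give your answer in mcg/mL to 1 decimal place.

τ/t½ = 12/10 ≈ 1.2, so fraction remaining f = (1/2)^(12/10) ≈ 0.4353.
At steady state, accumulation factor R = 1/(1 − e^(−kτ)) ≈ 1.7709.
Each bolus raises the concentration by D/Vd = 345/60 ≈ 5.750 mcg/mL.
Steady-state peak Cmax,ss = C₀·R ≈ 5.750 × 1.7709 ≈ 10.183 mcg/mL.
One interval later, Cmin,ss = Cmax,ss·e^(−kτ) ≈ 10.183 × 0.4353 ≈ 4.433 mcg/mL.
Trough 4.4 mcg/mL vs MEC 7 mcg/mL: subtherapeutic.

4.4 mcg/mL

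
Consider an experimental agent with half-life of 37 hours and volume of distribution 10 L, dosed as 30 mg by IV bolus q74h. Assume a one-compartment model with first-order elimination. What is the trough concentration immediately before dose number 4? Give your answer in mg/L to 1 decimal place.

f = (1/2)^(τ/t½) = (1/2)^(74/37) ≈ 0.2500.
C₀ = D/Vd = 30/10 ≈ 3.000 mg/L.
Before the 4th dose, 3 doses have been given. Superposition: Cmin = C₀·(f + f² + … + f^3).
≈ 3.000 × (0.2500 + 0.0625 + 0.0156) ≈ 3.000 × 0.3281 ≈ 0.984 mg/L.

1.0 mg/L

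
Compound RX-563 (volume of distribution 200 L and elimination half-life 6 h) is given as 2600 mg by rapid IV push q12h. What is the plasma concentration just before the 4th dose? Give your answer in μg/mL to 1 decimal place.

4.3 μg/mL

f = (1/2)^(τ/t½) = (1/2)^(12/6) ≈ 0.2500.
C₀ = D/Vd = 2600/200 ≈ 13.000 μg/mL.
Before the 4th dose, 3 doses have been given. Superposition: Cmin = C₀·(f + f² + … + f^3).
≈ 13.000 × (0.2500 + 0.0625 + 0.0156) ≈ 13.000 × 0.3281 ≈ 4.265 μg/mL.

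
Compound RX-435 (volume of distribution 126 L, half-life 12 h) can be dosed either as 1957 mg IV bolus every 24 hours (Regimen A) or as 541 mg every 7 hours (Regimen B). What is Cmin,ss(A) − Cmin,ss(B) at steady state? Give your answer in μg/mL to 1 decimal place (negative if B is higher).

-3.4 μg/mL

Regimen A: f = (1/2)^(24/12) ≈ 0.2500; Cmin,ss = (1957/126)·f/(1−f) ≈ 5.177 μg/mL.
Regimen B: f = (1/2)^(7/12) ≈ 0.6674; Cmin,ss = (541/126)·f/(1−f) ≈ 8.616 μg/mL.
Difference ≈ 5.177 − 8.616 ≈ -3.439 μg/mL.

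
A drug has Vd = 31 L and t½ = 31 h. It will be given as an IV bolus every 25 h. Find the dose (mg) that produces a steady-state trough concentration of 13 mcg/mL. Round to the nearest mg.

302 mg

τ/t½ = 25/31 ≈ 0.80645, so f = (1/2)^(25/31) ≈ 0.571786.
Cmin,ss = (D/Vd)·f/(1−f), so D = Cmin,ss·Vd·(1−f)/f.
D = 13 × 31 × (1−f)/f ≈ 13 × 31 × 0.74891 ≈ 301.81 mg.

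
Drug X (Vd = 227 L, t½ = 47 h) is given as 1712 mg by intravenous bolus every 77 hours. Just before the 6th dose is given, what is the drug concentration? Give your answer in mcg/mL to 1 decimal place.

3.6 mcg/mL

f = (1/2)^(τ/t½) = (1/2)^(77/47) ≈ 0.3212.
C₀ = D/Vd = 1712/227 ≈ 7.542 mcg/mL.
Before the 6th dose, 5 doses have been given. Superposition: Cmin = C₀·(f + f² + … + f^5).
≈ 7.542 × (0.3212 + 0.1032 + 0.0331 + 0.0106 + 0.0034) ≈ 7.542 × 0.4715 ≈ 3.556 mcg/mL.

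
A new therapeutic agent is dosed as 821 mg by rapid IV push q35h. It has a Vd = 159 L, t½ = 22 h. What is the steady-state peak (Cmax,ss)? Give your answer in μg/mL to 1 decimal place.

τ/t½ = 35/22 ≈ 1.5909, so fraction remaining f = (1/2)^(35/22) ≈ 0.3320.
Accumulation ratio R = 1/(1 − f) ≈ 1/0.6680 ≈ 1.4970.
Single-dose peak C₀ = D/Vd = 821/159 ≈ 5.164 μg/mL.
Steady-state peak Cmax,ss = C₀·R ≈ 5.164 × 1.4970 ≈ 7.731 μg/mL.

7.7 μg/mL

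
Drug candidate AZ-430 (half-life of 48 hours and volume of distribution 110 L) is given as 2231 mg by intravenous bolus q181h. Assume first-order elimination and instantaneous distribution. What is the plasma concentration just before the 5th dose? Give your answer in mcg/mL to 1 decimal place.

1.6 mcg/mL

f = (1/2)^(τ/t½) = (1/2)^(181/48) ≈ 0.0733.
C₀ = D/Vd = 2231/110 ≈ 20.282 mcg/mL.
Before the 5th dose, 4 doses have been given. Superposition: Cmin = C₀·(f + f² + … + f^4).
≈ 20.282 × (0.0733 + 0.0054 + 0.0004 + 0.0000) ≈ 20.282 × 0.0791 ≈ 1.604 mcg/mL.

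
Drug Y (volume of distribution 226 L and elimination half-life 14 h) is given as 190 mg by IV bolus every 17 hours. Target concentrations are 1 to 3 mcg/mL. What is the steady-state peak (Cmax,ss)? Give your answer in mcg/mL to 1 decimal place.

k = ln2/t½ = ln2/14 ≈ 0.049511 h⁻¹; fraction remaining f = e^(−kτ) = e^(−0.049511×17) ≈ 0.4310.
At steady state, accumulation factor R = 1/(1 − e^(−kτ)) ≈ 1.7575.
Single-dose peak C₀ = D/Vd = 190/226 ≈ 0.841 mcg/mL.
Steady-state peak Cmax,ss = C₀·R ≈ 0.841 × 1.7575 ≈ 1.478 mcg/mL.
Peak 1.5 mcg/mL vs MTC 3 mcg/mL: below toxic threshold.

1.5 mcg/mL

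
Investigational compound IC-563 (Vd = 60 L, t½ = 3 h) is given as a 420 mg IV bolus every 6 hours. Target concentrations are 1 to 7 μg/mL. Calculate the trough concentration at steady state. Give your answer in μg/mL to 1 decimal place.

2.3 μg/mL

The dosing interval is 2 half-lives, so f = 2^(−2) = 0.25.
At steady state, R = 1/(1 − 0.25) = 4/3.
Single-dose peak C₀ = D/Vd = 420/60 = 7 μg/mL.
Steady-state peak Cmax,ss = C₀·R = 7 × 4/3 ≈ 9.333 μg/mL.
Steady-state trough Cmin,ss = Cmax,ss·f ≈ 9.333 × 0.25 ≈ 2.333 μg/mL.
Trough 2.3 μg/mL vs MEC 1 μg/mL: adequate.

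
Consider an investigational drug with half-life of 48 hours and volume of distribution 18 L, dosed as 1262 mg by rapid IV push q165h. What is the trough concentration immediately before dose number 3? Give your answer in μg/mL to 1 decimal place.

7.1 μg/mL

f = (1/2)^(τ/t½) = (1/2)^(165/48) ≈ 0.0923.
C₀ = D/Vd = 1262/18 ≈ 70.111 μg/mL.
Before the 3rd dose, 2 doses have been given. Superposition: Cmin = C₀·(f + f²).
≈ 70.111 × (0.0923 + 0.0085) ≈ 70.111 × 0.1008 ≈ 7.067 μg/mL.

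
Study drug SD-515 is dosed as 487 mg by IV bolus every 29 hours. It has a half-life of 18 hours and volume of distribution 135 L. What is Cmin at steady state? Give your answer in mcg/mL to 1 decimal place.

k = ln2/t½ = ln2/18 ≈ 0.038508 h⁻¹; fraction remaining f = e^(−kτ) = e^(−0.038508×29) ≈ 0.3273.
Accumulation ratio R = 1/(1 − f) ≈ 1/0.6727 ≈ 1.4865.
Each bolus raises the concentration by D/Vd = 487/135 ≈ 3.607 mcg/mL.
Cmax,ss = C₀/(1 − f) ≈ 3.607/0.6727 ≈ 5.362 mcg/mL.
One interval later, Cmin,ss = Cmax,ss·e^(−kτ) ≈ 5.362 × 0.3273 ≈ 1.755 mcg/mL.

1.8 mcg/mL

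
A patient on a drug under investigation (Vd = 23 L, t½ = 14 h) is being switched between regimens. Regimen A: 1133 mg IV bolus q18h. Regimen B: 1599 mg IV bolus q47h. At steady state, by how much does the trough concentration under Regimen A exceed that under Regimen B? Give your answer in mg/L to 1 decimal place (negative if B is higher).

Regimen A: f = (1/2)^(18/14) ≈ 0.4102; Cmin,ss = (1133/23)·f/(1−f) ≈ 34.260 mg/L.
Regimen B: f = (1/2)^(47/14) ≈ 0.0976; Cmin,ss = (1599/23)·f/(1−f) ≈ 7.519 mg/L.
Difference ≈ 34.260 − 7.519 ≈ 26.741 mg/L.

26.7 mg/L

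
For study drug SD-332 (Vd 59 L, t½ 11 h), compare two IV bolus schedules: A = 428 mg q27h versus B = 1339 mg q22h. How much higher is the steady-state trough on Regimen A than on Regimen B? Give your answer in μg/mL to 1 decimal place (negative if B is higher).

-5.9 μg/mL

Regimen A: f = (1/2)^(27/11) ≈ 0.1824; Cmin,ss = (428/59)·f/(1−f) ≈ 1.618 μg/mL.
Regimen B: f = (1/2)^(22/11) ≈ 0.2500; Cmin,ss = (1339/59)·f/(1−f) ≈ 7.565 μg/mL.
Difference ≈ 1.618 − 7.565 ≈ -5.947 μg/mL.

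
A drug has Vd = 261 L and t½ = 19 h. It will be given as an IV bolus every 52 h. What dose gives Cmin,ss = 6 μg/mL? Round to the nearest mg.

τ/t½ = 52/19 ≈ 2.7368, so f = (1/2)^(52/19) ≈ 0.150013.
Cmin,ss = (D/Vd)·f/(1−f), so D = Cmin,ss·Vd·(1−f)/f.
D = 6 × 261 × (1−f)/f ≈ 6 × 261 × 5.66609 ≈ 8873.10 mg.

8873 mg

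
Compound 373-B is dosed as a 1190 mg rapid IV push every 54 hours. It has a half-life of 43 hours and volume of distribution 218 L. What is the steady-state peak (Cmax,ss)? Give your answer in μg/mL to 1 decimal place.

k = ln2/t½ = ln2/43 ≈ 0.016120 h⁻¹; fraction remaining f = e^(−kτ) = e^(−0.016120×54) ≈ 0.4188.
Accumulation ratio R = 1/(1 − f) ≈ 1/0.5812 ≈ 1.7206.
Single-dose peak C₀ = D/Vd = 1190/218 ≈ 5.459 μg/mL.
Cmax,ss = C₀/(1 − f) ≈ 5.459/0.5812 ≈ 9.393 μg/mL.

9.4 μg/mL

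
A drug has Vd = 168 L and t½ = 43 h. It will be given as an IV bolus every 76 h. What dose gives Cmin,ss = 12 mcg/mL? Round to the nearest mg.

τ/t½ = 76/43 ≈ 1.7674, so f = (1/2)^(76/43) ≈ 0.293729.
Cmin,ss = (D/Vd)·f/(1−f), so D = Cmin,ss·Vd·(1−f)/f.
D = 12 × 168 × (1−f)/f ≈ 12 × 168 × 2.40450 ≈ 4847.47 mg.

4847 mg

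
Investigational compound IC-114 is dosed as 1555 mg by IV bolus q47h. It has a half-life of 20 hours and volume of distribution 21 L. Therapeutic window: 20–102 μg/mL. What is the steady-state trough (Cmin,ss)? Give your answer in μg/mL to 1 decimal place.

18.1 μg/mL

Over one 47-h interval, 47/20 ≈ 2.35 half-lives elapse, leaving f ≈ 0.1961 of each dose.
Accumulation ratio R = 1/(1 − f) ≈ 1/0.8039 ≈ 1.2439.
Single-dose peak C₀ = D/Vd = 1555/21 ≈ 74.048 μg/mL.
Steady-state peak Cmax,ss = C₀·R ≈ 74.048 × 1.2439 ≈ 92.108 μg/mL.
One interval later, Cmin,ss = Cmax,ss·e^(−kτ) ≈ 92.108 × 0.1961 ≈ 18.062 μg/mL.
Trough 18.1 μg/mL vs MEC 20 μg/mL: subtherapeutic.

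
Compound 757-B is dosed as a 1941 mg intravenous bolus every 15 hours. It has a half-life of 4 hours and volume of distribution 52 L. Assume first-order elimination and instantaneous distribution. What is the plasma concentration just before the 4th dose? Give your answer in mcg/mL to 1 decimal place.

3.0 mcg/mL

f = (1/2)^(τ/t½) = (1/2)^(15/4) ≈ 0.0743.
C₀ = D/Vd = 1941/52 ≈ 37.327 mcg/mL.
Before the 4th dose, 3 doses have been given. Superposition: Cmin = C₀·(f + f² + … + f^3).
≈ 37.327 × (0.0743 + 0.0055 + 0.0004) ≈ 37.327 × 0.0802 ≈ 2.994 mcg/mL.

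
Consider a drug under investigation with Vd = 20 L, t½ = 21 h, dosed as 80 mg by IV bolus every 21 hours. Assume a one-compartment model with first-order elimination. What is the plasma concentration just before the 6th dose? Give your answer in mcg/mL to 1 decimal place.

3.9 mcg/mL

f = (1/2)^(τ/t½) = (1/2)^(21/21) ≈ 0.5000.
C₀ = D/Vd = 80/20 ≈ 4.000 mcg/mL.
Before the 6th dose, 5 doses have been given. Superposition: Cmin = C₀·(f + f² + … + f^5).
≈ 4.000 × (0.5000 + 0.2500 + 0.1250 + 0.0625 + 0.0313) ≈ 4.000 × 0.9688 ≈ 3.875 mcg/mL.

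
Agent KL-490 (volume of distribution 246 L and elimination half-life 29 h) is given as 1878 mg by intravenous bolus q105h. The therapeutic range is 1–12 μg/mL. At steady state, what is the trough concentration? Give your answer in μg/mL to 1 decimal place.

k = ln2/t½ = ln2/29 ≈ 0.023902 h⁻¹; fraction remaining f = e^(−kτ) = e^(−0.023902×105) ≈ 0.0813.
Accumulation ratio R = 1/(1 − f) ≈ 1/0.9187 ≈ 1.0885.
Single-dose peak C₀ = D/Vd = 1878/246 ≈ 7.634 μg/mL.
Cmax,ss = C₀/(1 − f) ≈ 7.634/0.9187 ≈ 8.310 μg/mL.
One interval later, Cmin,ss = Cmax,ss·e^(−kτ) ≈ 8.310 × 0.0813 ≈ 0.676 μg/mL.
Trough 0.7 μg/mL vs MEC 1 μg/mL: subtherapeutic.

0.7 μg/mL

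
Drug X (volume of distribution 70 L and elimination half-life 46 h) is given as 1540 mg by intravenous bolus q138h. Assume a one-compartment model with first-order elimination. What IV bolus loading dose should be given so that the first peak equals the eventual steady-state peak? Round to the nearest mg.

f = (1/2)^(138/46) ≈ 0.125000; accumulation ratio R = 1/(1−f) ≈ 1.14286.
Loading dose to hit Cmax,ss on first dose: D_load = D_maint·R ≈ 1540 × 1.14286 ≈ 1760.00 mg.

1760 mg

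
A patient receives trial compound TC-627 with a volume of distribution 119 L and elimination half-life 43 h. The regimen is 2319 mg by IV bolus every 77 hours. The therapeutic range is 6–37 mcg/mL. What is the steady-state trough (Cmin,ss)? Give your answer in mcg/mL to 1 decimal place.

k = ln2/t½ = ln2/43 ≈ 0.016120 h⁻¹; fraction remaining f = e^(−kτ) = e^(−0.016120×77) ≈ 0.2890.
Each bolus raises the concentration by D/Vd = 2319/119 ≈ 19.487 mcg/mL.
Steady-state trough Cmin,ss = C₀·f/(1−f) ≈ 19.487 × 0.2890/0.7110 ≈ 7.921 mcg/mL.
Trough 7.9 mcg/mL vs MEC 6 mcg/mL: adequate.

7.9 mcg/mL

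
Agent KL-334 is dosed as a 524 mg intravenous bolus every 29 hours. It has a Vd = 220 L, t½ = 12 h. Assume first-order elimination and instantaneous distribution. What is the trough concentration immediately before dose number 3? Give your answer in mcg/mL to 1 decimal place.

f = (1/2)^(τ/t½) = (1/2)^(29/12) ≈ 0.1873.
C₀ = D/Vd = 524/220 ≈ 2.382 mcg/mL.
Before the 3rd dose, 2 doses have been given. Superposition: Cmin = C₀·(f + f²).
≈ 2.382 × (0.1873 + 0.0351) ≈ 2.382 × 0.2224 ≈ 0.530 mcg/mL.

0.5 mcg/mL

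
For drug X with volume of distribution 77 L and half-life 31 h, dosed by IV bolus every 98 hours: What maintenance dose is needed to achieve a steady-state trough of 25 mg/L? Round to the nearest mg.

15297 mg

τ/t½ = 98/31 ≈ 3.1613, so f = (1/2)^(98/31) ≈ 0.111778.
Cmin,ss = (D/Vd)·f/(1−f), so D = Cmin,ss·Vd·(1−f)/f.
D = 25 × 77 × (1−f)/f ≈ 25 × 77 × 7.94630 ≈ 15296.63 mg.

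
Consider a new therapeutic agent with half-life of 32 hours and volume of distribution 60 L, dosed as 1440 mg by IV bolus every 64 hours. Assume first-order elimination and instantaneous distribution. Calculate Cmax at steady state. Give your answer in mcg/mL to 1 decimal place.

32.0 mcg/mL

τ = 64 h = 2 half-lives, so f = (1/2)^2 = 0.25.
At steady state, R = 1/(1 − 0.25) = 4/3.
Single-dose peak C₀ = D/Vd = 1440/60 = 24 mcg/mL.
Steady-state peak Cmax,ss = C₀·R = 24 × 4/3 ≈ 32.000 mcg/mL.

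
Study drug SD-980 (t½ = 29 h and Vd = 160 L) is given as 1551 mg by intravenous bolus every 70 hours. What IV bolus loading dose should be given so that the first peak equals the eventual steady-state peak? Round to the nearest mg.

1909 mg

f = (1/2)^(70/29) ≈ 0.187662; accumulation ratio R = 1/(1−f) ≈ 1.23101.
Loading dose to hit Cmax,ss on first dose: D_load = D_maint·R ≈ 1551 × 1.23101 ≈ 1909.30 mg.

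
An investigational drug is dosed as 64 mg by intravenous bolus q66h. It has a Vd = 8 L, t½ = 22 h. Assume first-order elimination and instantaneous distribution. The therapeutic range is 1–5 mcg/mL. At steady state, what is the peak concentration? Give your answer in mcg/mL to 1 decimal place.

9.1 mcg/mL

The dosing interval is 3 half-lives, so f = 2^(−3) = 0.125.
At steady state, R = 1/(1 − 0.125) = 8/7.
Single-dose peak C₀ = D/Vd = 64/8 = 8 mcg/mL.
Steady-state peak Cmax,ss = C₀·R = 8 × 8/7 ≈ 9.143 mcg/mL.
Peak 9.1 mcg/mL vs MTC 5 mcg/mL: exceeds toxic threshold.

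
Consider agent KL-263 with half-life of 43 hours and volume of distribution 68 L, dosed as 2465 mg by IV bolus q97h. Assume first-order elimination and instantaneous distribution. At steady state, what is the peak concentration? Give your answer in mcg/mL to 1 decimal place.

45.9 mcg/mL

τ/t½ = 97/43 ≈ 2.2558, so fraction remaining f = (1/2)^(97/43) ≈ 0.2094.
At steady state, accumulation factor R = 1/(1 − e^(−kτ)) ≈ 1.2649.
Each bolus raises the concentration by D/Vd = 2465/68 ≈ 36.250 mcg/mL.
Steady-state peak Cmax,ss = C₀·R ≈ 36.250 × 1.2649 ≈ 45.853 mcg/mL.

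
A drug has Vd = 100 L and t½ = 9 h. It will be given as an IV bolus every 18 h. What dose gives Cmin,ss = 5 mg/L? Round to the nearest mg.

τ/t½ = 18/9 ≈ 2, so f = (1/2)^(18/9) ≈ 0.250000.
Cmin,ss = (D/Vd)·f/(1−f), so D = Cmin,ss·Vd·(1−f)/f.
D = 5 × 100 × (1−f)/f ≈ 5 × 100 × 3.00000 ≈ 1500.00 mg.

1500 mg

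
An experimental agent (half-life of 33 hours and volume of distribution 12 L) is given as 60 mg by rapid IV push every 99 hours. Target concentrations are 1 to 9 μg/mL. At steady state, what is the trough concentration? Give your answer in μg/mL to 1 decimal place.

τ = 99 h = 3 half-lives, so f = (1/2)^3 = 0.125.
At steady state, R = 1/(1 − 0.125) = 8/7.
Single-dose peak C₀ = D/Vd = 60/12 = 5 μg/mL.
Steady-state peak Cmax,ss = C₀·R = 5 × 8/7 ≈ 5.714 μg/mL.
Steady-state trough Cmin,ss = Cmax,ss·f ≈ 5.714 × 0.125 ≈ 0.714 μg/mL.
Trough 0.7 μg/mL vs MEC 1 μg/mL: subtherapeutic.

0.7 μg/mL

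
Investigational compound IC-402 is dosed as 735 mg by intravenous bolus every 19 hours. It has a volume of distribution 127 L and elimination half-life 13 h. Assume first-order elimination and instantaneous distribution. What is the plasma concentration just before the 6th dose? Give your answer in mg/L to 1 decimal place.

3.3 mg/L

f = (1/2)^(τ/t½) = (1/2)^(19/13) ≈ 0.3631.
C₀ = D/Vd = 735/127 ≈ 5.787 mg/L.
Before the 6th dose, 5 doses have been given. Superposition: Cmin = C₀·(f + f² + … + f^5).
≈ 5.787 × (0.3631 + 0.1318 + 0.0479 + 0.0174 + 0.0063) ≈ 5.787 × 0.5665 ≈ 3.278 mg/L.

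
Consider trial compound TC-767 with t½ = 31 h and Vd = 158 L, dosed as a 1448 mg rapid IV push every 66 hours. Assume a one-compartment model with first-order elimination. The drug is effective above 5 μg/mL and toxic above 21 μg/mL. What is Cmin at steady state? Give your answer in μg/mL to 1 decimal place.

2.7 μg/mL

τ/t½ = 66/31 ≈ 2.129, so fraction remaining f = (1/2)^(66/31) ≈ 0.2286.
Each bolus raises the concentration by D/Vd = 1448/158 ≈ 9.165 μg/mL.
Steady-state trough Cmin,ss = C₀·f/(1−f) ≈ 9.165 × 0.2286/0.7714 ≈ 2.716 μg/mL.
Trough 2.7 μg/mL vs MEC 5 μg/mL: subtherapeutic.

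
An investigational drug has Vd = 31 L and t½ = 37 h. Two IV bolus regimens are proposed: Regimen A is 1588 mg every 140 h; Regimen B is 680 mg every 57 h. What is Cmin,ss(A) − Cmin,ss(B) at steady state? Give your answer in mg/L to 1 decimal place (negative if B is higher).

Regimen A: f = (1/2)^(140/37) ≈ 0.0726; Cmin,ss = (1588/31)·f/(1−f) ≈ 4.010 mg/L.
Regimen B: f = (1/2)^(57/37) ≈ 0.3438; Cmin,ss = (680/31)·f/(1−f) ≈ 11.493 mg/L.
Difference ≈ 4.010 − 11.493 ≈ -7.483 mg/L.

-7.5 mg/L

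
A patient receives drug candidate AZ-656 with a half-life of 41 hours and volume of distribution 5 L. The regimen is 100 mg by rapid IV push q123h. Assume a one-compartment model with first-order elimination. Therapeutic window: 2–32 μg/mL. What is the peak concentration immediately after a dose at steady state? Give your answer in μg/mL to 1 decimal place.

The dosing interval is 3 half-lives, so f = 2^(−3) = 0.125.
At steady state, R = 1/(1 − 0.125) = 8/7.
Single-dose peak C₀ = D/Vd = 100/5 = 20 μg/mL.
Steady-state peak Cmax,ss = C₀·R = 20 × 8/7 ≈ 22.857 μg/mL.
Peak 22.9 μg/mL vs MTC 32 μg/mL: below toxic threshold.

22.9 μg/mL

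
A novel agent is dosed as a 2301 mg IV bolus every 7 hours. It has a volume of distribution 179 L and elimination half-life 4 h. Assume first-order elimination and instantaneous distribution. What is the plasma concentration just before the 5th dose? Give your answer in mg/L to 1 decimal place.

f = (1/2)^(τ/t½) = (1/2)^(7/4) ≈ 0.2973.
C₀ = D/Vd = 2301/179 ≈ 12.855 mg/L.
Before the 5th dose, 4 doses have been given. Superposition: Cmin = C₀·(f + f² + … + f^4).
≈ 12.855 × (0.2973 + 0.0884 + 0.0263 + 0.0078) ≈ 12.855 × 0.4198 ≈ 5.397 mg/L.

5.4 mg/L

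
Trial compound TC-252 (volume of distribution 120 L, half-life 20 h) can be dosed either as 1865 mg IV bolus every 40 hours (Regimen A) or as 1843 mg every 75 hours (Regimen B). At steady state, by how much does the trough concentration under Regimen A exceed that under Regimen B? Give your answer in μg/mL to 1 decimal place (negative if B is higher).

3.9 μg/mL

Regimen A: f = (1/2)^(40/20) ≈ 0.2500; Cmin,ss = (1865/120)·f/(1−f) ≈ 5.181 μg/mL.
Regimen B: f = (1/2)^(75/20) ≈ 0.0743; Cmin,ss = (1843/120)·f/(1−f) ≈ 1.233 μg/mL.
Difference ≈ 5.181 − 1.233 ≈ 3.948 μg/mL.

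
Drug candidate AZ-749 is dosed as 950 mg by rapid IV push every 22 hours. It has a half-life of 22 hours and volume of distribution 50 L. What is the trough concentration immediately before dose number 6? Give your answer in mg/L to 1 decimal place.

18.4 mg/L

f = (1/2)^(τ/t½) = (1/2)^(22/22) ≈ 0.5000.
C₀ = D/Vd = 950/50 ≈ 19.000 mg/L.
Before the 6th dose, 5 doses have been given. Superposition: Cmin = C₀·(f + f² + … + f^5).
≈ 19.000 × (0.5000 + 0.2500 + 0.1250 + 0.0625 + 0.0313) ≈ 19.000 × 0.9688 ≈ 18.407 mg/L.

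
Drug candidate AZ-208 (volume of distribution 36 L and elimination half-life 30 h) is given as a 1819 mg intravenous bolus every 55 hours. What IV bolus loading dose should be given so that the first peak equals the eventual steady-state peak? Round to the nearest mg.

f = (1/2)^(55/30) ≈ 0.280616; accumulation ratio R = 1/(1−f) ≈ 1.39008.
Loading dose to hit Cmax,ss on first dose: D_load = D_maint·R ≈ 1819 × 1.39008 ≈ 2528.56 mg.

2529 mg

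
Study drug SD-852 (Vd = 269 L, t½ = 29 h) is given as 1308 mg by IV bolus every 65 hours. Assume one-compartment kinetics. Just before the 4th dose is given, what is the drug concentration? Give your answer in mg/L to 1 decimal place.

f = (1/2)^(τ/t½) = (1/2)^(65/29) ≈ 0.2115.
C₀ = D/Vd = 1308/269 ≈ 4.862 mg/L.
Before the 4th dose, 3 doses have been given. Superposition: Cmin = C₀·(f + f² + … + f^3).
≈ 4.862 × (0.2115 + 0.0447 + 0.0095) ≈ 4.862 × 0.2657 ≈ 1.292 mg/L.

1.3 mg/L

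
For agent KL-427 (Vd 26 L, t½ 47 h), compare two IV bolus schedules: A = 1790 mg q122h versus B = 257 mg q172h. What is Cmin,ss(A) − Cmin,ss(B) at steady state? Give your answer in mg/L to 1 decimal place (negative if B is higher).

12.8 mg/L

Regimen A: f = (1/2)^(122/47) ≈ 0.1654; Cmin,ss = (1790/26)·f/(1−f) ≈ 13.644 mg/L.
Regimen B: f = (1/2)^(172/47) ≈ 0.0791; Cmin,ss = (257/26)·f/(1−f) ≈ 0.849 mg/L.
Difference ≈ 13.644 − 0.849 ≈ 12.795 mg/L.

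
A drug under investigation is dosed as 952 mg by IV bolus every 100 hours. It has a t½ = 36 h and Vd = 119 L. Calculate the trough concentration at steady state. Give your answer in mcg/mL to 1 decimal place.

1.4 mcg/mL

τ/t½ = 100/36 ≈ 2.7778, so fraction remaining f = (1/2)^(100/36) ≈ 0.1458.
Single-dose peak C₀ = D/Vd = 952/119 ≈ 8.000 mcg/mL.
Steady-state trough Cmin,ss = C₀·f/(1−f) ≈ 8.000 × 0.1458/0.8542 ≈ 1.365 mcg/mL.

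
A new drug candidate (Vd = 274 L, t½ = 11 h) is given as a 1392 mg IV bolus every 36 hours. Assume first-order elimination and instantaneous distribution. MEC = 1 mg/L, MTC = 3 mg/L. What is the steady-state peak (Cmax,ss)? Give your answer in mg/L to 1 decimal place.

5.7 mg/L

τ/t½ = 36/11 ≈ 3.2727, so fraction remaining f = (1/2)^(36/11) ≈ 0.1035.
At steady state, accumulation factor R = 1/(1 − e^(−kτ)) ≈ 1.1154.
Each bolus raises the concentration by D/Vd = 1392/274 ≈ 5.080 mg/L.
Steady-state peak Cmax,ss = C₀·R ≈ 5.080 × 1.1154 ≈ 5.666 mg/L.
Peak 5.7 mg/L vs MTC 3 mg/L: exceeds toxic threshold.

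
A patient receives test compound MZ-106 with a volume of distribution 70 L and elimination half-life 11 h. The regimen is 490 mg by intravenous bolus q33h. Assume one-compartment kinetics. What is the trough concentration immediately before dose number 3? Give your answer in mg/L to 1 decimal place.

1.0 mg/L

f = (1/2)^(τ/t½) = (1/2)^(33/11) ≈ 0.1250.
C₀ = D/Vd = 490/70 ≈ 7.000 mg/L.
Before the 3rd dose, 2 doses have been given. Superposition: Cmin = C₀·(f + f²).
≈ 7.000 × (0.1250 + 0.0156) ≈ 7.000 × 0.1406 ≈ 0.984 mg/L.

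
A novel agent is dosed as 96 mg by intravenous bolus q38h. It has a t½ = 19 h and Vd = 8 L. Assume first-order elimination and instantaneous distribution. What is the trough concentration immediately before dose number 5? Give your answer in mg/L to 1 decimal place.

f = (1/2)^(τ/t½) = (1/2)^(38/19) ≈ 0.2500.
C₀ = D/Vd = 96/8 ≈ 12.000 mg/L.
Before the 5th dose, 4 doses have been given. Superposition: Cmin = C₀·(f + f² + … + f^4).
≈ 12.000 × (0.2500 + 0.0625 + 0.0156 + 0.0039) ≈ 12.000 × 0.3320 ≈ 3.984 mg/L.

4.0 mg/L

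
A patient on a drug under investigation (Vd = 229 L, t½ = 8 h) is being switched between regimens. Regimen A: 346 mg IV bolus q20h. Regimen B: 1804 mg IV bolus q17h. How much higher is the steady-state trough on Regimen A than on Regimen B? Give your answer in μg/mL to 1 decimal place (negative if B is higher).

-2.0 μg/mL

Regimen A: f = (1/2)^(20/8) ≈ 0.1768; Cmin,ss = (346/229)·f/(1−f) ≈ 0.325 μg/mL.
Regimen B: f = (1/2)^(17/8) ≈ 0.2293; Cmin,ss = (1804/229)·f/(1−f) ≈ 2.344 μg/mL.
Difference ≈ 0.325 − 2.344 ≈ -2.019 μg/mL.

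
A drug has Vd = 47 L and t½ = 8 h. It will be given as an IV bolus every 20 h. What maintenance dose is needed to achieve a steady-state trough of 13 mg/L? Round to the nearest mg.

τ/t½ = 20/8 ≈ 2.5, so f = (1/2)^(20/8) ≈ 0.176777.
Cmin,ss = (D/Vd)·f/(1−f), so D = Cmin,ss·Vd·(1−f)/f.
D = 13 × 47 × (1−f)/f ≈ 13 × 47 × 4.65684 ≈ 2845.33 mg.

2845 mg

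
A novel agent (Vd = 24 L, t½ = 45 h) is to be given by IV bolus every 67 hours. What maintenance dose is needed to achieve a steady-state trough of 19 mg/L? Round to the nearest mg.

τ/t½ = 67/45 ≈ 1.4889, so f = (1/2)^(67/45) ≈ 0.356287.
Cmin,ss = (D/Vd)·f/(1−f), so D = Cmin,ss·Vd·(1−f)/f.
D = 19 × 24 × (1−f)/f ≈ 19 × 24 × 1.80673 ≈ 823.87 mg.

824 mg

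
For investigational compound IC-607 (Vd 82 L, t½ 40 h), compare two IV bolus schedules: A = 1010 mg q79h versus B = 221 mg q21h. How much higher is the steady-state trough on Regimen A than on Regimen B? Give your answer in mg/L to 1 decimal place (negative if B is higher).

Regimen A: f = (1/2)^(79/40) ≈ 0.2544; Cmin,ss = (1010/82)·f/(1−f) ≈ 4.203 mg/L.
Regimen B: f = (1/2)^(21/40) ≈ 0.6950; Cmin,ss = (221/82)·f/(1−f) ≈ 6.141 mg/L.
Difference ≈ 4.203 − 6.141 ≈ -1.938 mg/L.

-1.9 mg/L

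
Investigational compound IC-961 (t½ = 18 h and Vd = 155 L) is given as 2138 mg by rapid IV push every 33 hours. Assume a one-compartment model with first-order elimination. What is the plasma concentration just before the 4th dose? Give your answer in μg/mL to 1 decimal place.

5.3 μg/mL

f = (1/2)^(τ/t½) = (1/2)^(33/18) ≈ 0.2806.
C₀ = D/Vd = 2138/155 ≈ 13.794 μg/mL.
Before the 4th dose, 3 doses have been given. Superposition: Cmin = C₀·(f + f² + … + f^3).
≈ 13.794 × (0.2806 + 0.0787 + 0.0221) ≈ 13.794 × 0.3814 ≈ 5.261 μg/mL.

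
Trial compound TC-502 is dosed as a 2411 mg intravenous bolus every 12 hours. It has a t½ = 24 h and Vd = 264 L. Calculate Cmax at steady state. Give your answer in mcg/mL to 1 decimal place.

31.2 mcg/mL

τ/t½ = 12/24 ≈ 0.5, so fraction remaining f = (1/2)^(12/24) ≈ 0.7071.
Accumulation ratio R = 1/(1 − f) ≈ 1/0.2929 ≈ 3.4141.
Single-dose peak C₀ = D/Vd = 2411/264 ≈ 9.133 mcg/mL.
Steady-state peak Cmax,ss = C₀·R ≈ 9.133 × 3.4141 ≈ 31.181 mcg/mL.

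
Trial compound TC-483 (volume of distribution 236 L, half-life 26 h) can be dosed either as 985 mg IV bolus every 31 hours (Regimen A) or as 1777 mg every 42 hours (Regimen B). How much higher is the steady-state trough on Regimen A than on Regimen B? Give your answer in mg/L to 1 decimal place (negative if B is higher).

Regimen A: f = (1/2)^(31/26) ≈ 0.4376; Cmin,ss = (985/236)·f/(1−f) ≈ 3.248 mg/L.
Regimen B: f = (1/2)^(42/26) ≈ 0.3264; Cmin,ss = (1777/236)·f/(1−f) ≈ 3.649 mg/L.
Difference ≈ 3.248 − 3.649 ≈ -0.401 mg/L.

-0.4 mg/L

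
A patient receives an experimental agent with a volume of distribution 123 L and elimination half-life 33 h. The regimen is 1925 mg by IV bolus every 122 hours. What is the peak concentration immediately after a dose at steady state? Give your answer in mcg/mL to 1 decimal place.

τ/t½ = 122/33 ≈ 3.697, so fraction remaining f = (1/2)^(122/33) ≈ 0.0771.
Accumulation ratio R = 1/(1 − f) ≈ 1/0.9229 ≈ 1.0835.
Single-dose peak C₀ = D/Vd = 1925/123 ≈ 15.650 mcg/mL.
Steady-state peak Cmax,ss = C₀·R ≈ 15.650 × 1.0835 ≈ 16.957 mcg/mL.

17.0 mcg/mL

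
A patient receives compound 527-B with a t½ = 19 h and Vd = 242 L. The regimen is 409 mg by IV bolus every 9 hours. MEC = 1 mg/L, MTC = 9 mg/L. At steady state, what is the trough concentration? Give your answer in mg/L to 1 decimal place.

4.3 mg/L

k = ln2/t½ = ln2/19 ≈ 0.036481 h⁻¹; fraction remaining f = e^(−kτ) = e^(−0.036481×9) ≈ 0.7201.
At steady state, accumulation factor R = 1/(1 − e^(−kτ)) ≈ 3.5727.
Each bolus raises the concentration by D/Vd = 409/242 ≈ 1.690 mg/L.
Steady-state peak Cmax,ss = C₀·R ≈ 1.690 × 3.5727 ≈ 6.038 mg/L.
One interval later, Cmin,ss = Cmax,ss·e^(−kτ) ≈ 6.038 × 0.7201 ≈ 4.348 mg/L.
Trough 4.3 mg/L vs MEC 1 mg/L: adequate.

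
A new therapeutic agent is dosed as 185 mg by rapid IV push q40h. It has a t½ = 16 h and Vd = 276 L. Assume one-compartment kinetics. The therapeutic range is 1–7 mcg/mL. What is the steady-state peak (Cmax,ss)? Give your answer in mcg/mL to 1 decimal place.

Over one 40-h interval, 40/16 ≈ 2.5 half-lives elapse, leaving f ≈ 0.1768 of each dose.
Accumulation ratio R = 1/(1 − f) ≈ 1/0.8232 ≈ 1.2148.
Each bolus raises the concentration by D/Vd = 185/276 ≈ 0.670 mcg/mL.
Steady-state peak Cmax,ss = C₀·R ≈ 0.670 × 1.2148 ≈ 0.814 mcg/mL.
Peak 0.8 mcg/mL vs MTC 7 mcg/mL: below toxic threshold.

0.8 mcg/mL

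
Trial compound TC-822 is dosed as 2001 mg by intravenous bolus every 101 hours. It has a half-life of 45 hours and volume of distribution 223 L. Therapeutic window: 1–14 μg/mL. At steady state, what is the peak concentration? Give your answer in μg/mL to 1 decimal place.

11.4 μg/mL

Over one 101-h interval, 101/45 ≈ 2.2444 half-lives elapse, leaving f ≈ 0.2110 of each dose.
Accumulation ratio R = 1/(1 − f) ≈ 1/0.7890 ≈ 1.2674.
Each bolus raises the concentration by D/Vd = 2001/223 ≈ 8.973 μg/mL.
Steady-state peak Cmax,ss = C₀·R ≈ 8.973 × 1.2674 ≈ 11.372 μg/mL.
Peak 11.4 μg/mL vs MTC 14 μg/mL: below toxic threshold.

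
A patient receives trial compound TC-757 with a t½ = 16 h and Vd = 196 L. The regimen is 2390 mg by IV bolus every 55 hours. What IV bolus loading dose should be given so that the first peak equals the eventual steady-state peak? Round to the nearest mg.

f = (1/2)^(55/16) ≈ 0.092302; accumulation ratio R = 1/(1−f) ≈ 1.10169.
Loading dose to hit Cmax,ss on first dose: D_load = D_maint·R ≈ 2390 × 1.10169 ≈ 2633.04 mg.

2633 mg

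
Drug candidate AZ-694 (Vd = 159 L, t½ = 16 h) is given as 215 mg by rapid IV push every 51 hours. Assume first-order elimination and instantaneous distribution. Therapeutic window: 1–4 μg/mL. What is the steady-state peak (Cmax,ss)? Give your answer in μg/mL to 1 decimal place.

k = ln2/t½ = ln2/16 ≈ 0.043322 h⁻¹; fraction remaining f = e^(−kτ) = e^(−0.043322×51) ≈ 0.1098.
At steady state, accumulation factor R = 1/(1 − e^(−kτ)) ≈ 1.1233.
Each bolus raises the concentration by D/Vd = 215/159 ≈ 1.352 μg/mL.
Steady-state peak Cmax,ss = C₀·R ≈ 1.352 × 1.1233 ≈ 1.519 μg/mL.
Peak 1.5 μg/mL vs MTC 4 μg/mL: below toxic threshold.

1.5 μg/mL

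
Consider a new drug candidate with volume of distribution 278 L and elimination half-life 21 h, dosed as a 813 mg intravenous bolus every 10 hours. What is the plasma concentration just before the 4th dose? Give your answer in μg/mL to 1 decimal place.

4.7 μg/mL

f = (1/2)^(τ/t½) = (1/2)^(10/21) ≈ 0.7189.
C₀ = D/Vd = 813/278 ≈ 2.924 μg/mL.
Before the 4th dose, 3 doses have been given. Superposition: Cmin = C₀·(f + f² + … + f^3).
≈ 2.924 × (0.7189 + 0.5168 + 0.3715) ≈ 2.924 × 1.6072 ≈ 4.699 μg/mL.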